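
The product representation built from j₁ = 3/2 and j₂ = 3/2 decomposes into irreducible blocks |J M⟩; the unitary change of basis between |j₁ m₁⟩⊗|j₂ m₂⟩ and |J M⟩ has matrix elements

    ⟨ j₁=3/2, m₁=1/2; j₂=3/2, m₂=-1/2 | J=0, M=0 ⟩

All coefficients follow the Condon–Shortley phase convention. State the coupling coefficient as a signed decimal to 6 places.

-0.500000  (= −√(1/4))

√[1·3!0!0!/4! · 2!1!1!2!0!0!] = √(1)
  +(−1)^1/∏(1,2,0,0,0,0)! = -1/2  (running -1/2)
⟨..|..⟩ = √(1)·(-1/2) = -0.500000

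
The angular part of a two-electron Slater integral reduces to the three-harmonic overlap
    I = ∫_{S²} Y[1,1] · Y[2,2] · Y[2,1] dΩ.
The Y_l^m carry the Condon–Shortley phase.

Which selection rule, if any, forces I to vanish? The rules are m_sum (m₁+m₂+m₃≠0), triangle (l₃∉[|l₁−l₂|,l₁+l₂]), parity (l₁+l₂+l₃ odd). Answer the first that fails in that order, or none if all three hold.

m_sum

m₁+m₂+m₃ = 1 + 2 + 1 = 4  ✗
triangle: |1−2|=1 ≤ l₃=2 ≤ 1+2=3
parity: l₁+l₂+l₃ = 5 is odd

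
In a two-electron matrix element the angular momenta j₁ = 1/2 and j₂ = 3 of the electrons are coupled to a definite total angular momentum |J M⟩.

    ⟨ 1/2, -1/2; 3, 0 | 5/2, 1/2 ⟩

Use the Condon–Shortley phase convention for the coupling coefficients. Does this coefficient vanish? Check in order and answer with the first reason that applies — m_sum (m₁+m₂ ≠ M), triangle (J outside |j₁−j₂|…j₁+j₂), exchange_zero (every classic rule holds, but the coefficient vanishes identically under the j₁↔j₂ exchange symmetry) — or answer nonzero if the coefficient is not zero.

m_sum

m-sum: m₁+m₂ = -1/2+0 = -1/2, M = 1/2  ✗ ⇒ coefficient is 0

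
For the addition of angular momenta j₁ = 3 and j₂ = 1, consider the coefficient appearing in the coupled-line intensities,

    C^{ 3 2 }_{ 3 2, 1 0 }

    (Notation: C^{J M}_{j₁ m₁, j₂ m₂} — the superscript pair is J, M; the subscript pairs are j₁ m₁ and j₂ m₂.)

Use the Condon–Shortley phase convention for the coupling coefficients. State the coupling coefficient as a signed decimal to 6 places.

triangle: 1!×5!×1!/8! = 120/40320
(j±m)!: 5!×1!×1!×1!×5!×1! = 14400
prefactor² = (2J+1)×Δ×N² = 300
  k=0: +1/(0!×1!×1!×1!×4!×0!) = 1/24
  k=1: −1/(1!×0!×0!×0!×5!×1!) = -1/120
Σ = 1/30  ⇒  CG² = 300×(1/30)² = 1/3
CG = +√(1/3) = +0.577350

+√(1/3) = +0.577350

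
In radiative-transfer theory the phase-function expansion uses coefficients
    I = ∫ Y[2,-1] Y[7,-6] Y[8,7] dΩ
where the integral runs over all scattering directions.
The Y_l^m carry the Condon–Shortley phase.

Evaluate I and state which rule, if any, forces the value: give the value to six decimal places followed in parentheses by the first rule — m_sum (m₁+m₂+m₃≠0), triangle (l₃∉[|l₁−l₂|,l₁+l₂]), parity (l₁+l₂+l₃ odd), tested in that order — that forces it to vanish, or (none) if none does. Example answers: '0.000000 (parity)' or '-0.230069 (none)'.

Σlᵢ=17 odd — θ-integrand is odd under cosθ→−cosθ; I=0

0.000000 (parity)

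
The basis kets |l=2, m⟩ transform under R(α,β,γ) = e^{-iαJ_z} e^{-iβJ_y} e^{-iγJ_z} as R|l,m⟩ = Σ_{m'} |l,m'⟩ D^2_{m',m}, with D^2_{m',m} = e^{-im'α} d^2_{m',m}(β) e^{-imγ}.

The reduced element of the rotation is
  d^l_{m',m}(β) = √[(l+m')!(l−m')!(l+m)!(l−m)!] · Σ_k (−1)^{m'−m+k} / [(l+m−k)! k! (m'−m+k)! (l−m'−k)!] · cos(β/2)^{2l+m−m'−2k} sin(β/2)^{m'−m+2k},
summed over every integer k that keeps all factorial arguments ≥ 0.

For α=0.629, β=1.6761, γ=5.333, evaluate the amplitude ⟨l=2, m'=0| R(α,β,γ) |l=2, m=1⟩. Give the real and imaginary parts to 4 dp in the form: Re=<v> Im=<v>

Re=-0.0744 Im=-0.1041

D^2_{0,1}(0.6290,1.6761,5.3330) = e^{-i·0·0.6290}·d^2_{0,1}(1.6761)·e^{-i·1·5.3330}. Compute d first:
With c≡cos(β/2)=0.668914 and s≡sin(β/2)=0.743340, N=[2·2·6·1]^{1/2}=4.898979
The bounds max(0,m−m')=1 and min(l+m,l−m')=2 give 2 terms
  k=1: (−1)^0·4.8990/(2)·0.6689^3·0.7433^1 = +0.544971
  k=2: (−1)^1·4.8990/(2)·0.6689^1·0.7433^3 = -0.672990
d^2_{0,1}(1.6761) = +0.544971 -0.672990 = -0.128019
Phases: e^{-i·(0)·0.6290}=+1.000000+0.000000i, e^{-i·(1)·5.3330}=+0.581532+0.813523i ⇒ D=-0.074447-0.104146i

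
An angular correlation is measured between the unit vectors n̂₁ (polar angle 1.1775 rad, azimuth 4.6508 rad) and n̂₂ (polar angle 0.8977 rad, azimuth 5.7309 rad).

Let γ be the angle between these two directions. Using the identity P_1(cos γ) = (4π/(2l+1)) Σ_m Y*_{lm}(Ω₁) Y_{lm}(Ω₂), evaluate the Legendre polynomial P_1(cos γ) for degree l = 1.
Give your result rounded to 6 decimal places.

Expand P_1 via completeness: Σ_{m} conj(Y_{1,m}) at Ω₁ times Y_{1,m} at Ω₂ —
  term(m=-1) = 0.04062 - 0.07603j   from Y*(Ω₁)=-0.01964 - 0.31851j, Y(Ω₂)=0.22998 + 0.14172j
  term(m=+0) = 0.05704 + 0.00000j   from Y*(Ω₁)=0.18725 + 0.00000j, Y(Ω₂)=0.30460 + 0.00000j
  term(m=+1) = 0.04062 + 0.07603j   from Y*(Ω₁)=0.01964 - 0.31851j, Y(Ω₂)=-0.22998 + 0.14172j
Accumulated sum 0.13828 + 0.00000j; after 4π/(2l+1) scaling, 0.57924 + 0.00000j ⇒ P_1 = 0.579241

0.579241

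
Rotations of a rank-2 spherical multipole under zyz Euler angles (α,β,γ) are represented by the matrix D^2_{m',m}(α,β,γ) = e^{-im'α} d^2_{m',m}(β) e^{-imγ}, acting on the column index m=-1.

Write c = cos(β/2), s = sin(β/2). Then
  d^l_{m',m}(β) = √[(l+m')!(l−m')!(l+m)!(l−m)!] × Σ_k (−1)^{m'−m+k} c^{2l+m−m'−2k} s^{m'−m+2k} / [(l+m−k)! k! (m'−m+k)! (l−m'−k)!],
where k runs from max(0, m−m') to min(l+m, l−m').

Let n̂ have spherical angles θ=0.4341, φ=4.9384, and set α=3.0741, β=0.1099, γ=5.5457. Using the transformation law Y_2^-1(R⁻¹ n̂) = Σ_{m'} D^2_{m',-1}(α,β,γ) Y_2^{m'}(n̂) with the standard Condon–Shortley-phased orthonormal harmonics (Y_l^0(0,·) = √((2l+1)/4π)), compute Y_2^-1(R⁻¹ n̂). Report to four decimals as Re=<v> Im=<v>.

Need the full column D^2_{m',-1} for m'=−2..2 at α=3.0741, β=0.1099, γ=5.5457.
cos(β/2)=0.998491, sin(β/2)=0.054922
d^2_{-2,-1}: single k=1 term ⇒ +0.109348;  D = +0.070304-0.083752i
d^2_{-1,-1}: k∈[0..1] ⇒ +0.993976 -0.009022 = +0.984954;  D = -0.682698+0.709970i
d^2_{0,-1}: k∈[0..1] ⇒ -0.133923 +0.000405 = -0.133518;  D = -0.098825+0.089782i
d^2_{1,-1}: k∈[0..1] ⇒ +0.009022 -0.000009 = +0.009013;  D = -0.007065+0.005597i
d^2_{2,-1}: single k=0 term ⇒ -0.000331;  D = -0.000273+0.000187i
Y_2^{m'}(θ=0.4341,φ=4.9384) and Σ D·Y over m':
  (+0.0703-0.0838i)·(-0.0615+0.0298i)  (-0.6827+0.7100i)·(+0.0661+0.2873i)  (-0.0988+0.0898i)·(+0.4634+0.0000i)  (-0.0071+0.0056i)·(-0.0661+0.2873i)  (-0.0003+0.0002i)·(-0.0615-0.0298i)
Y_2^-1(R⁻¹ n̂) = -0.297807-0.102786i

Re=-0.2978 Im=-0.1028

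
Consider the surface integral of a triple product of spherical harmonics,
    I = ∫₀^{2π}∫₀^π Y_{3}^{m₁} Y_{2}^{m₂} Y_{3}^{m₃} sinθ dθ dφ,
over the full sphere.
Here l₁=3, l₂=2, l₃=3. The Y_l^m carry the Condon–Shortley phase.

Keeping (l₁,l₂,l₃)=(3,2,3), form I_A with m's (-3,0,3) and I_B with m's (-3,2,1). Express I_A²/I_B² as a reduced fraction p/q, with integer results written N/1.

5/2

Shared (l₁,l₂,l₃)=(3,2,3): N and (l;000)² cancel in I_A²/I_B².
A: Δ = 2!·4!·2!/9! = 1/3780; Racah Σ t=2..2: t=2:+1/96 = 1/96; ⇒ 3j(3 2 3; -3 0 3)² = 5/84, sgn +1
B: Δ = 2!·4!·2!/9! = 1/3780; Racah Σ t=2..2: t=2:+1/96 = 1/96; ⇒ 3j(3 2 3; -3 2 1)² = 1/42, sgn +1
I_A²/I_B² = (5/84)/(1/42) = 5/2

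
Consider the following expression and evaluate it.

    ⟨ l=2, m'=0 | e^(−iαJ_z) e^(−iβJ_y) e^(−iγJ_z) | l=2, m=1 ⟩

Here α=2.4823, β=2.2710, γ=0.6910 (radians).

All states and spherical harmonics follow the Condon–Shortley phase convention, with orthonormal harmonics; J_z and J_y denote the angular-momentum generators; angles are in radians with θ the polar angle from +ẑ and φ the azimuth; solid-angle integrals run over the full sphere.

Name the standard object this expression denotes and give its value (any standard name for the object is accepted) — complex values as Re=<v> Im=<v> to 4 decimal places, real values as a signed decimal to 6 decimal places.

This is a Wigner D-matrix element — the rotation-matrix element ⟨l m'| R(α,β,γ) |l m⟩ in the angular-momentum basis.
First d^2_{0,1}(β=2.2710), then the phase factors e^{-i(0)α} and e^{-i(1)γ}:
Half-angle: c=0.421679, s=0.906745. N=√(2·2·6·1)=4.898979
k∈{1,2} keeps every argument non-negative
  k=1: (−1)^0·4.8990/(2)·0.4217^3·0.9067^1 = +0.166536
  k=2: (−1)^1·4.8990/(2)·0.4217^1·0.9067^3 = -0.770040
d^2_{0,1}(2.2710) = +0.166536 -0.770040 = -0.603505
D = (+1.000000+0.000000i)·(-0.603505)·(+0.770609-0.637308i) = -0.465066+0.384618i

Wigner D-matrix element, Re=-0.4651 Im=0.3846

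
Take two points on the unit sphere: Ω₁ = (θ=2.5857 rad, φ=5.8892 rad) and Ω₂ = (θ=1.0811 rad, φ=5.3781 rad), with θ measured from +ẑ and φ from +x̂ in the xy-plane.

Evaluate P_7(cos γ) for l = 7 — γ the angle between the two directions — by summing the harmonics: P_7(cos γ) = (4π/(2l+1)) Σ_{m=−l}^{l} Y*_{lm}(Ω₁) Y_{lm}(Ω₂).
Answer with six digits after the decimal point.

-0.014512

Addition theorem: P_7(cos γ) = (4π/15) Σ_m Y*_{lm}(Ω₁) Y_{lm}(Ω₂), m = −7…7:
  m=-7: (-0.005284, -0.002133) × (0.208126, 0.010918) = (-0.001076, -0.000502)  (running Σ = (-0.001076, -0.000502))
  m=-6: (0.024453, 0.024079) × (0.273477, -0.312992) = (0.014224, -0.001069)  (running Σ = (0.013147, -0.001570))
  m=-5: (-0.048897, -0.115934) × (-0.068481, -0.362002) = (-0.038620, 0.025640)  (running Σ = (-0.025472, 0.024070))
  m=-4: (0.001587, 0.308391) × (0.023026, 0.011951) = (-0.003649, 0.007120)  (running Σ = (-0.029121, 0.031190))
  m=-3: (0.183829, -0.448691) × (0.318604, -0.144708) = (-0.006361, -0.169556)  (running Σ = (-0.035482, -0.138367))
  m=-2: (-0.263063, 0.264420) × (0.031752, -0.130105) = (0.026049, 0.042622)  (running Σ = (-0.009433, -0.095745))
  m=-1: (-0.129064, 0.053655) × (0.183965, 0.234262) = (-0.036313, -0.020364)  (running Σ = (-0.045745, -0.116109))
  m=0: (0.426398, -0.000000) × (0.173940, 0.000000) = (0.074168, 0.000000)  (running Σ = (0.028423, -0.116109))
  m=1: (0.129064, 0.053655) × (-0.183965, 0.234262) = (-0.036313, 0.020364)  (running Σ = (-0.007890, -0.095745))
  m=2: (-0.263063, -0.264420) × (0.031752, 0.130105) = (0.026049, -0.042622)  (running Σ = (0.018159, -0.138367))
  m=3: (-0.183829, -0.448691) × (-0.318604, -0.144708) = (-0.006361, 0.169556)  (running Σ = (0.011799, 0.031190))
  m=4: (0.001587, -0.308391) × (0.023026, -0.011951) = (-0.003649, -0.007120)  (running Σ = (0.008150, 0.024070))
  m=5: (0.048897, -0.115934) × (0.068481, -0.362002) = (-0.038620, -0.025640)  (running Σ = (-0.030470, -0.001570))
  m=6: (0.024453, -0.024079) × (0.273477, 0.312992) = (0.014224, 0.001069)  (running Σ = (-0.016246, -0.000502))
  m=7: (0.005284, -0.002133) × (-0.208126, 0.010918) = (-0.001076, 0.000502)  (running Σ = (-0.017323, -0.000000))
Total Σ_m = (-0.017323, -0.000000). Multiply by 0.837758: (-0.014512, -0.000000). P_7(cos γ) = -0.014512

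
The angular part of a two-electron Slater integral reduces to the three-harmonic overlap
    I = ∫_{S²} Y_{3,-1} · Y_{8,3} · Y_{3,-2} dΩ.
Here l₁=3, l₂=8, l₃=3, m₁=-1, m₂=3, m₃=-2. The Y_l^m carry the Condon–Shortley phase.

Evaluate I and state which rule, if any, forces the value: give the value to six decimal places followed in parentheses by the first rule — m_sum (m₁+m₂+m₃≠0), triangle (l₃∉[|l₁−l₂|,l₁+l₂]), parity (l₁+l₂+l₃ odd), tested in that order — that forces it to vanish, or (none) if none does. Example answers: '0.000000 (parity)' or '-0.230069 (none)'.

triangle: need 5≤l₃≤11, have 3; I=0

0.000000 (triangle)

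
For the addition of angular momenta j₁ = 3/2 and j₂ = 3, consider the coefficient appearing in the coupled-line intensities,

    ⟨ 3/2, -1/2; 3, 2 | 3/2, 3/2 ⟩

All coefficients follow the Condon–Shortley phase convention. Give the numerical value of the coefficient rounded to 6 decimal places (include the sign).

+0.534522  (= +√(2/7))

√[4·3!0!3!/7! · 1!2!5!1!3!0!] = √(288/7)
  +(−1)^2/∏(2,1,0,3,0,0)! = 1/12  (running 1/12)
⟨..|..⟩ = √(288/7)·(1/12) = +0.534522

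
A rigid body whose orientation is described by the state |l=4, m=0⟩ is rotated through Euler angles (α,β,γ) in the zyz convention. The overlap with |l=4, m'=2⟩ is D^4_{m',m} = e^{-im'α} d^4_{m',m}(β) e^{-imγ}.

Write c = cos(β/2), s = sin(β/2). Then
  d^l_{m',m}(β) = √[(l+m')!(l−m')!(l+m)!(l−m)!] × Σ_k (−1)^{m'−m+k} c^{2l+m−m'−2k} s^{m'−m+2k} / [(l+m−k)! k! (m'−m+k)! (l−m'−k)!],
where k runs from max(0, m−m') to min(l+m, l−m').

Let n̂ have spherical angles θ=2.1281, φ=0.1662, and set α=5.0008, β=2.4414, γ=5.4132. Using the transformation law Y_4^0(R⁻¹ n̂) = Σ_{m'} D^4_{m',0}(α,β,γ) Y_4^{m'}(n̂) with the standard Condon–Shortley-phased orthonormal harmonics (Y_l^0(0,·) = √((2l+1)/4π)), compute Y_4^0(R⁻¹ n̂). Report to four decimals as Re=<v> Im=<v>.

Re=-0.2046 Im=0.0000

Need the full column D^4_{m',0} for m'=−4..4 at α=5.0008, β=2.4414, γ=5.4132.
cos(β/2)=0.342988, sin(β/2)=0.939340
d^4_{-4,0}: single k=4 term ⇒ +0.090148;  D = +0.036524+0.082418i
d^4_{-3,0}: k∈[3..4] ⇒ +0.046551 -0.349153 = -0.302602;  D = +0.230354-0.196226i
d^4_{-2,0}: k∈[2..4] ⇒ +0.013628 -0.272582 +0.766683 = +0.507729;  D = -0.425578-0.276897i
d^4_{-1,0}: k∈[1..4] ⇒ +0.002346 -0.105568 +0.791804 -0.989813 = -0.301231;  D = -0.085679+0.288789i
d^4_{0,0}: k∈[0..4] ⇒ +0.000192 -0.022985 +0.387892 -1.293048 +0.606152 = -0.321798;  D = -0.321798+0.000000i
d^4_{1,0}: k∈[0..3] ⇒ -0.002346 +0.105568 -0.791804 +0.989813 = +0.301231;  D = +0.085679+0.288789i
d^4_{2,0}: k∈[0..2] ⇒ +0.013628 -0.272582 +0.766683 = +0.507729;  D = -0.425578+0.276897i
d^4_{3,0}: k∈[0..1] ⇒ -0.046551 +0.349153 = +0.302602;  D = -0.230354-0.196226i
d^4_{4,0}: single k=0 term ⇒ +0.090148;  D = +0.036524-0.082418i
Y_4^{m'}(θ=2.1281,φ=0.1662) and Σ D·Y over m':
  (+0.0365+0.0824i)·(+0.1807-0.1416i)  (+0.2304-0.1962i)·(-0.3554+0.1935i)  (-0.4256-0.2769i)·(+0.2182-0.0753i)  (-0.0857+0.2888i)·(+0.2182-0.0366i)  (-0.3218+0.0000i)·(-0.2807+0.0000i)  (+0.0857+0.2888i)·(-0.2182-0.0366i)  (-0.4256+0.2769i)·(+0.2182+0.0753i)  (-0.2304-0.1962i)·(+0.3554+0.1935i)  (+0.0365-0.0824i)·(+0.1807+0.1416i)
Y_4^0(R⁻¹ n̂) = -0.204639-0.000000i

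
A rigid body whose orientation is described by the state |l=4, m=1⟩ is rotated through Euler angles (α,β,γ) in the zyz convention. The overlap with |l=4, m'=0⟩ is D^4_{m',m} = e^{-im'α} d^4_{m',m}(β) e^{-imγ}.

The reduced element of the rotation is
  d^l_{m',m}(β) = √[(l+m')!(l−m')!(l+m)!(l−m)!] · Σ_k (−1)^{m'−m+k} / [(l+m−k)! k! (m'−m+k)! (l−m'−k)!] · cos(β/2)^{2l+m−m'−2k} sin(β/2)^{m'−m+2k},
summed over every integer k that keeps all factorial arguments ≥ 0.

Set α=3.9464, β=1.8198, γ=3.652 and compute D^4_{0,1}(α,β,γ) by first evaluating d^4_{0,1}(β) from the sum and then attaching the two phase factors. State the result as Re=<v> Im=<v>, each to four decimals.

D^4_{0,1}(3.9464,1.8198,3.6520) = e^{-i·0·3.9464}·d^4_{0,1}(1.8198)·e^{-i·1·3.6520}. Compute d first:
With c≡cos(β/2)=0.613825 and s≡sin(β/2)=0.789442, N=[24·24·120·6]^{1/2}=643.987578
The bounds max(0,m−m')=1 and min(l+m,l−m')=4 give 4 terms
  k=1: (−1)^0·643.9876/(144)·0.6138^7·0.7894^1 = +0.115917
  k=2: (−1)^1·643.9876/(24)·0.6138^5·0.7894^3 = -1.150401
  k=3: (−1)^2·643.9876/(24)·0.6138^3·0.7894^5 = +1.902836
  k=4: (−1)^3·643.9876/(144)·0.6138^1·0.7894^7 = -0.524569
d^4_{0,1}(1.8198) = +0.115917 -1.150401 +1.902836 -0.524569 = +0.343783
Phases: e^{-i·(0)·3.9464}=+1.000000+0.000000i, e^{-i·(1)·3.6520}=-0.872546+0.488533i ⇒ D=-0.299967+0.167949i

Re=-0.3000 Im=0.1679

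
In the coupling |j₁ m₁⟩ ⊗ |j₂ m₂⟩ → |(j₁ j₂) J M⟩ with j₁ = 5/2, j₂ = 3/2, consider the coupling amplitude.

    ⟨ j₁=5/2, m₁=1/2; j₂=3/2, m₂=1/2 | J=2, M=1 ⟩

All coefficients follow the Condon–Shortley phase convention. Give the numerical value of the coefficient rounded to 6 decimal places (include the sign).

√[5·2!3!1!/7! · 3!2!2!1!3!1!] = √(12/7)
  +(−1)^1/∏(1,1,1,1,2,0)! = -1/2  (running -1/2)
  +(−1)^2/∏(2,0,0,0,3,1)! = 1/12  (running -5/12)
⟨..|..⟩ = √(12/7)·(-5/12) = -0.545545

−√(25/84) = -0.545545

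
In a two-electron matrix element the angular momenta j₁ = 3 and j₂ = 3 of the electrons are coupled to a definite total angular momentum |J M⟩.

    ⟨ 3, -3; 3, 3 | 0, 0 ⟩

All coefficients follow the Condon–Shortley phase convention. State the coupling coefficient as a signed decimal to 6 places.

√[1·6!0!0!/7! · 0!6!6!0!0!0!] = √(518400/7)
  +(−1)^6/∏(6,0,0,0,0,0)! = 1/720  (running 1/720)
⟨..|..⟩ = √(518400/7)·(1/720) = +0.377964

+√(1/7) = +0.377964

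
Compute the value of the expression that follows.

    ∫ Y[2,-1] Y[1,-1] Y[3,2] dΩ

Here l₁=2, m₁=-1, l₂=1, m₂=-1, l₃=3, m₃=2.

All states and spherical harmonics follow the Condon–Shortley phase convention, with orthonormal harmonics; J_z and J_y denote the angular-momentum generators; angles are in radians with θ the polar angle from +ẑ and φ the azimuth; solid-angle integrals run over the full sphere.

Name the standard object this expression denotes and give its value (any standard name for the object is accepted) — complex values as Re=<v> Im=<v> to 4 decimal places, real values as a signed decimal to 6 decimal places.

Gaunt coefficient, +0.261169

This is a Gaunt coefficient — the integral of a triple product of spherical harmonics over the sphere.
Checks pass: Σm=0; 6 even; l₃=3∈[1,3].
(2·2+1)(2·1+1)(2·3+1) = 105
Δ: 0! 4! 2! / 7! → 1/105
sum: t=0:+1/4 = 1/4
3j²(2 1 3; 0 0 0) = Δ·Π!·Σ² = 3/35  (sign -1)
sum: t=0:+1/12 = 1/12
3j²(2 1 3; -1 -1 2) = Δ·Π!·Σ² = 2/21  (sign -1)
combine: 4πI² = 105·3/35·2/21 = 6/7
take √, sign +1: I = 0.26116903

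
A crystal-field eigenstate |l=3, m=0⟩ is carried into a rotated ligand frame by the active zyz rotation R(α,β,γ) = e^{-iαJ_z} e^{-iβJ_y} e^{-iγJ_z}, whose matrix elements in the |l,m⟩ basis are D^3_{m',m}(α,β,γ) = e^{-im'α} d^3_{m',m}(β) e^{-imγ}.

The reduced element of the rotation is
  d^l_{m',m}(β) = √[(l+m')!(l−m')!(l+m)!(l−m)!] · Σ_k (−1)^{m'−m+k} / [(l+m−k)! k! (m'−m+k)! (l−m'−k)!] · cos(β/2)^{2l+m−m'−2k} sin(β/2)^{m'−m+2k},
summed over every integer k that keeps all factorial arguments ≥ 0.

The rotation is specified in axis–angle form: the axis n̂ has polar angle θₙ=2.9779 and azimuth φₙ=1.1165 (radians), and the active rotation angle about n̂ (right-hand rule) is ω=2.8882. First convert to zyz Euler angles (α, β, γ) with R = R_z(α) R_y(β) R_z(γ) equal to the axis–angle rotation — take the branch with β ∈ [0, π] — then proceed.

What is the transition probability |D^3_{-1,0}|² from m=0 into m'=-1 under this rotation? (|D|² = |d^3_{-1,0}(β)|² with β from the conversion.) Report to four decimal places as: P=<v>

Axis–angle → zyz. n̂ = (sinθₙcosφₙ, sinθₙsinφₙ, cosθₙ) = (+0.071513, +0.146433, -0.986632), ω = 2.8882.
R = I cosω + sinω [n̂]ₓ + (1−cosω) n̂n̂ᵀ gives
  R = [-0.958003, +0.267948, -0.102151; -0.226729, -0.925867, -0.302266; -0.175570, -0.266411, +0.947734]
β = atan2(√(R₁₃²+R₂₃²), R₃₃) = 0.324738; α = atan2(R₂₃, R₁₃) mod 2π = 4.386487; γ = atan2(R₃₂, −R₃₁) mod 2π = 5.295080
First d^3_{-1,0}(β=0.3247), then the phase factors e^{-i(-1)α} and e^{-i(0)γ}:
Half-angle: c=0.986847, s=0.161656. N=√(2·24·6·6)=41.569219
The bounds max(0,m−m')=1 and min(l+m,l−m')=3 give 3 terms
  k=1: (−1)^0·41.5692/(12)·0.9868^5·0.1617^1 = +0.524123
  k=2: (−1)^1·41.5692/(4)·0.9868^3·0.1617^3 = -0.042193
  k=3: (−1)^2·41.5692/(12)·0.9868^1·0.1617^5 = +0.000377
d^3_{-1,0}(0.3247) = +0.524123 -0.042193 +0.000377 = +0.482307
|D^3_{-1,0}|² = |d^3_{-1,0}(β)|² = (+0.482307)² = 0.232620 (the z-rotation phases have unit modulus)

P=0.2326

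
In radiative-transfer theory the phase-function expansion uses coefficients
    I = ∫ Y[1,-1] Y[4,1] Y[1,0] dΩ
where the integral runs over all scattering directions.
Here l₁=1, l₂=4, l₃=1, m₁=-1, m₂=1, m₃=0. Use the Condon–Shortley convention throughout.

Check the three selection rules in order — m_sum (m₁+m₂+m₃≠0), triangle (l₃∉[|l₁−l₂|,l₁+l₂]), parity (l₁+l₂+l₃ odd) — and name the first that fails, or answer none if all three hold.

triangle

azimuthal sum: -1 + 1 + 0 = 0  ✓
l₃ must lie in [3,5]; have l₃=1  ✗
L = 1 + 4 + 1 = 6 (even)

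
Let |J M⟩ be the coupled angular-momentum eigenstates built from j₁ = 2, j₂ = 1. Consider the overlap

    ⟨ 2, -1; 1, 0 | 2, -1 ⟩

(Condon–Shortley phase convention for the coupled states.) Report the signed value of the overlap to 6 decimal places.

triangle: 1!*3!*1!/6! = 6/720
(j±m)!: 1!*3!*1!*1!*1!*3! = 36
prefactor² = (2J+1)*Δ*N² = 3/2
  k=0: +1/(0!*1!*3!*1!*0!*0!) = 1/6
  k=1: −1/(1!*0!*2!*0!*1!*1!) = -1/2
Σ = -1/3  ⇒  CG² = 3/2*(-1/3)² = 1/6
CG = −√(1/6) = -0.408248

−√(1/6) ≈ -0.408248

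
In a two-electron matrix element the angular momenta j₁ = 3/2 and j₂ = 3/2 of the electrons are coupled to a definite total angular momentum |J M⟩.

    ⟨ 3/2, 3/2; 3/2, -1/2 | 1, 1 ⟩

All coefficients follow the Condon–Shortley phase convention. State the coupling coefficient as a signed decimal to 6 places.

j₁+j₂−J=2  J+j₁−j₂=1  J−j₁+j₂=1  j₁+j₂+J+1=5
(j₁±m₁, j₂±m₂, J±M) = (3,0,1,2,2,0)
P² = 6/5
sum k=0..0:
  [0] +1/2 = 1/2
S = 1/2
C² = P²·S² = 3/10 ; C = +0.547723

+0.547723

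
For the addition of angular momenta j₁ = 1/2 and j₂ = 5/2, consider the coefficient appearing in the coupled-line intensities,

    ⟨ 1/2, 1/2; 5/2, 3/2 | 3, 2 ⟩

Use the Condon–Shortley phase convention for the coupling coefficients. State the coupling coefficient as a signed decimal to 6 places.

triangle: 0!*1!*5!/7! = 120/5040
(j±m)!: 1!*0!*4!*1!*5!*1! = 2880
prefactor² = (2J+1)*Δ*N² = 480
  k=0: +1/(0!*0!*0!*4!*1!*1!) = 1/24
Σ = 1/24  ⇒  CG² = 480*(1/24)² = 5/6
CG = +√(5/6) = +0.912871

+0.912871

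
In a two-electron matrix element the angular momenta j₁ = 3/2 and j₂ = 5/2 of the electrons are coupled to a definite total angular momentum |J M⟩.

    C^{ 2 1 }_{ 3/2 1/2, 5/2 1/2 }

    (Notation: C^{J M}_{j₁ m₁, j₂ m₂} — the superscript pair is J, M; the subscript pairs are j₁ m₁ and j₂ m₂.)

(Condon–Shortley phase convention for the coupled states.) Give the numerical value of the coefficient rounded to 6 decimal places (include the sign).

√[5·2!1!3!/7! · 2!1!3!2!3!1!] = √(12/7)
  +(−1)^0/∏(0,2,1,3,0,0)! = 1/12  (running 1/12)
  +(−1)^1/∏(1,1,0,2,1,1)! = -1/2  (running -5/12)
⟨..|..⟩ = √(12/7)·(-5/12) = -0.545545

-0.545545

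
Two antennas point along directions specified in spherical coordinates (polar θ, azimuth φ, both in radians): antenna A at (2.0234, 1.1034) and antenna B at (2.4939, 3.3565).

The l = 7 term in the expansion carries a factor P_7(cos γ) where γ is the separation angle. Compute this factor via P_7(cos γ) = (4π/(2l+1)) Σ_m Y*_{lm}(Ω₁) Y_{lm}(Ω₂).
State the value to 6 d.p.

-0.014413

Term-by-term m-sum for l=7 (normalisation 4π/15 = 0.837758):
  [-7]  conj(Y_{7,-7})(Ω₁) = +0.030881+0.235877i ; Y_{7,-7}(Ω₂) = -0.000966+0.014522i ; Δ = -0.003455+0.000221i
  [-6]  conj(Y_{7,-6})(Ω₁) = -0.408453-0.143206i ; Y_{7,-6}(Ω₂) = -0.019985+0.069147i ; Δ = +0.018065-0.025381i
  [-5]  conj(Y_{7,-5})(Ω₁) = +0.231128-0.222413i ; Y_{7,-5}(Ω₂) = -0.101519+0.187493i ; Δ = +0.018237+0.065914i
  [-4]  conj(Y_{7,-4})(Ω₁) = -0.031754-0.103094i ; Y_{7,-4}(Ω₂) = -0.266651+0.309498i ; Δ = +0.040375+0.017662i
  [-3]  conj(Y_{7,-3})(Ω₁) = +0.348392+0.059304i ; Y_{7,-3}(Ω₂) = -0.366358+0.275468i ; Δ = -0.143972+0.074244i
  [-2]  conj(Y_{7,-2})(Ω₁) = -0.026506+0.035899i ; Y_{7,-2}(Ω₂) = -0.118949+0.054526i ; Δ = +0.001195-0.005715i
  [-1]  conj(Y_{7,-1})(Ω₁) = +0.147898+0.293044i ; Y_{7,-1}(Ω₂) = +0.338940-0.073983i ; Δ = +0.071809+0.088382i
  [+0]  conj(Y_{7,0})(Ω₁) = -0.086480-0.000000i ; Y_{7,0}(Ω₂) = +0.251044+0.000000i ; Δ = -0.021710-0.000000i
  [+1]  conj(Y_{7,1})(Ω₁) = -0.147898+0.293044i ; Y_{7,1}(Ω₂) = -0.338940-0.073983i ; Δ = +0.071809-0.088382i
  [+2]  conj(Y_{7,2})(Ω₁) = -0.026506-0.035899i ; Y_{7,2}(Ω₂) = -0.118949-0.054526i ; Δ = +0.001195+0.005715i
  [+3]  conj(Y_{7,3})(Ω₁) = -0.348392+0.059304i ; Y_{7,3}(Ω₂) = +0.366358+0.275468i ; Δ = -0.143972-0.074244i
  [+4]  conj(Y_{7,4})(Ω₁) = -0.031754+0.103094i ; Y_{7,4}(Ω₂) = -0.266651-0.309498i ; Δ = +0.040375-0.017662i
  [+5]  conj(Y_{7,5})(Ω₁) = -0.231128-0.222413i ; Y_{7,5}(Ω₂) = +0.101519+0.187493i ; Δ = +0.018237-0.065914i
  [+6]  conj(Y_{7,6})(Ω₁) = -0.408453+0.143206i ; Y_{7,6}(Ω₂) = -0.019985-0.069147i ; Δ = +0.018065+0.025381i
  [+7]  conj(Y_{7,7})(Ω₁) = -0.030881+0.235877i ; Y_{7,7}(Ω₂) = +0.000966+0.014522i ; Δ = -0.003455-0.000221i
Σ over m = -0.017204+0.000000i; ×(4π/15) → -0.014413+0.000000i. Real part: -0.014413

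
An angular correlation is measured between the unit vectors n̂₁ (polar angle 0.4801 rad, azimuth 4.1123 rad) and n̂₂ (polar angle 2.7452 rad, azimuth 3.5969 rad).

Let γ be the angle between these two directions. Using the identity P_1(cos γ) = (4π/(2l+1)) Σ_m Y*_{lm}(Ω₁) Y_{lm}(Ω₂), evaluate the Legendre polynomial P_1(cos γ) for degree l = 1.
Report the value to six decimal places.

-0.663016

Addition theorem: P_1(cos γ) = (4π/3) Σ_m Y*_{lm}(Ω₁) Y_{lm}(Ω₂), m = −1…1:
  [-1]  conj(Y_{1,-1})(Ω₁) = (-0.090113, -0.131693) ; Y_{1,-1}(Ω₂) = (-0.119804, 0.058658) ; Δ = (0.018521, 0.010491)
  [+0]  conj(Y_{1,0})(Ω₁) = (0.433365, -0.000000) ; Y_{1,0}(Ω₂) = (-0.450716, 0.000000) ; Δ = (-0.195325, 0.000000)
  [+1]  conj(Y_{1,1})(Ω₁) = (0.090113, -0.131693) ; Y_{1,1}(Ω₂) = (0.119804, 0.058658) ; Δ = (0.018521, -0.010491)
Σ over m = (-0.158283, 0.000000); ×(4π/3) → (-0.663016, 0.000000). Real part: -0.663016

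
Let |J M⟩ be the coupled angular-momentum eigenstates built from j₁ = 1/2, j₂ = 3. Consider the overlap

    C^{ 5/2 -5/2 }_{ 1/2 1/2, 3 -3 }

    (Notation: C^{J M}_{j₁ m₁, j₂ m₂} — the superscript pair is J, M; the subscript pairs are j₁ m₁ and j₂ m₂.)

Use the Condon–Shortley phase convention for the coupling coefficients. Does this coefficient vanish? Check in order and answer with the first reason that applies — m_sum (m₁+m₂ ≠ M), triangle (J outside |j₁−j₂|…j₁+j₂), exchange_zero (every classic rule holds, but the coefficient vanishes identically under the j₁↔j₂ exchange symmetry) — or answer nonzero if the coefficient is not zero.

m-sum: m₁+m₂ = 1/2+(-3) = -5/2, M = -5/2  ✓
triangle: |j₁−j₂| = 5/2 ≤ J = 5/2 ≤ j₁+j₂ = 7/2  ✓
exchange: j₁≠j₂ or m₁≠m₂ — the exchange symmetry imposes no constraint here
value check: CG = +√(6/7) = +0.925820 ≠ 0

nonzero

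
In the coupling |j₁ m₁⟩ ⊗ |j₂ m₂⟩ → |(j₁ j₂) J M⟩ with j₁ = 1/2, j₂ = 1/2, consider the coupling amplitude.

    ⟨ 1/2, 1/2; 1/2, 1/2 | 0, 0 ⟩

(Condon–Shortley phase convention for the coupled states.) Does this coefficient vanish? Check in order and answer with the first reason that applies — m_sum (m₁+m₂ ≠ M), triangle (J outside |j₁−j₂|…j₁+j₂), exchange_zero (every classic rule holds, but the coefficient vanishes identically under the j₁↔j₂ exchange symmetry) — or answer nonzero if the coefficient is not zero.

m_sum

m-sum: m₁+m₂ = 1/2+1/2 = 1, M = 0  ✗ ⇒ coefficient is 0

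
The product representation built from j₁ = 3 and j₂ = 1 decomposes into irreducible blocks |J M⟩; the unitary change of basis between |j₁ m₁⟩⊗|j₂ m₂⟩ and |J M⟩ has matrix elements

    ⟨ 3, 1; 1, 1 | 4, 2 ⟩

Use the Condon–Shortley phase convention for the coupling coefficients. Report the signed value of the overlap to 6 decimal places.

j₁+j₂−J=0  J+j₁−j₂=6  J−j₁+j₂=2  j₁+j₂+J+1=9
(j₁±m₁, j₂±m₂, J±M) = (4,2,2,0,6,2)
P² = 34560/7
sum k=0..0:
  [0] +1/96 = 1/96
S = 1/96
C² = P²·S² = 15/28 ; C = +0.731925

+0.731925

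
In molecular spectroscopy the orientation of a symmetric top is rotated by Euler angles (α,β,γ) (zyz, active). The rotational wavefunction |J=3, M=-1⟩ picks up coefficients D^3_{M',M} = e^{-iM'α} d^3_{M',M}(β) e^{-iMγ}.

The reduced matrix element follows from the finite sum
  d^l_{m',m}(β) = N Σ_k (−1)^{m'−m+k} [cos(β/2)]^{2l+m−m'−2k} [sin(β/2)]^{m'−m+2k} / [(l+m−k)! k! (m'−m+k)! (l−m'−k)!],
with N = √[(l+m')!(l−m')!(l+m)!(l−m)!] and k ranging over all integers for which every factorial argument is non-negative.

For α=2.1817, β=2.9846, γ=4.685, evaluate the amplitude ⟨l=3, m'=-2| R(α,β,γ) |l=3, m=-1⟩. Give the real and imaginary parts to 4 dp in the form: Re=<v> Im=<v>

Re=0.0028 Im=-0.0011

D^3_{-2,-1}(2.1817,2.9846,4.6850) = e^{-i·-2·2.1817}·d^3_{-2,-1}(2.9846)·e^{-i·-1·4.6850}. Compute d first:
Half-angle: c=0.078416, s=0.996921. N=√(1·120·2·24)=75.894664
k∈{1,2} keeps every argument non-negative
  k=1: (−1)^0·75.8947/(24)·0.0784^5·0.9969^1 = +0.000009
  k=2: (−1)^1·75.8947/(12)·0.0784^3·0.9969^3 = -0.003021
d^3_{-2,-1}(2.9846) = +0.000009 -0.003021 = -0.003012
D = (-0.341948-0.939719i)·(-0.003012)·(-0.027386-0.999625i) = +0.002801-0.001107i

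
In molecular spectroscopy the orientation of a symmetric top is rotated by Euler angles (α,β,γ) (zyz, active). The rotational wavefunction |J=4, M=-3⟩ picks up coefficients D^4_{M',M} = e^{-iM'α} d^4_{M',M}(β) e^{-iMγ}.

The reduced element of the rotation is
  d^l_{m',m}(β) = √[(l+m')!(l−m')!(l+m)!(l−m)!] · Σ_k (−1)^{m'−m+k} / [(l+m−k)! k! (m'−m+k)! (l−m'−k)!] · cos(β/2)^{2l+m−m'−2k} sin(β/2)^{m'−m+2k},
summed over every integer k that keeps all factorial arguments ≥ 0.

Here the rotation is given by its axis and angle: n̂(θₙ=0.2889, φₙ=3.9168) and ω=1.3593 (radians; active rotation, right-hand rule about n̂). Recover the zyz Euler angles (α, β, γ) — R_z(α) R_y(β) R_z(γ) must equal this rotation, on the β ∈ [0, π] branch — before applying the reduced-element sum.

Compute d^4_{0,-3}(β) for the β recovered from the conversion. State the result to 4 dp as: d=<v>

d=-0.0605

Axis–angle → zyz. n̂ = (sinθₙcosφₙ, sinθₙsinφₙ, cosθₙ) = (-0.203496, -0.199390, +0.958558), ω = 1.3593.
R = I cosω + sinω [n̂]ₓ + (1−cosω) n̂n̂ᵀ gives
  R = [+0.242641, -0.905142, -0.349061; +0.969257, +0.241334, +0.047957; +0.040833, -0.349966, +0.935872]
β = atan2(√(R₁₃²+R₂₃²), R₃₃) = 0.360071; α = atan2(R₂₃, R₁₃) mod 2π = 3.005060; γ = atan2(R₃₂, −R₃₁) mod 2π = 4.596238
d^4_{0,-3}(β=0.3601) via the finite sum:
c=cos(0.360071/2)=0.983837, s=sin(0.360071/2)=0.179064; N=√[24·24·1·5040]=1703.830978
k∈{0,1} keeps every argument non-negative
  k=0: (−1)^3·1703.8310/(144)·0.9838^5·0.1791^3 = -0.062619
  k=1: (−1)^4·1703.8310/(144)·0.9838^3·0.1791^5 = +0.002074
d^4_{0,-3}(0.3601) = -0.062619 +0.002074 = -0.060545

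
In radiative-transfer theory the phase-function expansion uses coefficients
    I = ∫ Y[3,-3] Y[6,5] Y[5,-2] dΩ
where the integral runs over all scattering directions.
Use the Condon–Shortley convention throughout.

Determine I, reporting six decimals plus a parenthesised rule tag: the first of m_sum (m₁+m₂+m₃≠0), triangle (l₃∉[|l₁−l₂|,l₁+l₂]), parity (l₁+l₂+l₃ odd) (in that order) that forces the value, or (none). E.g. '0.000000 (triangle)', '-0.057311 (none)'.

0.169016 (none)

Rules hold: Σm=0, L=14 even, 3≤5≤9.
N = 7·13·11 = 1001
Δ = 4!·2!·8!/15! = 1/675675
Racah Σ t=1..3: t=1:−1/8640 t=2:+1/2304 t=3:−1/8640 = 7/34560
⇒ 3j(3 6 5; 0 0 0)² = 7/429, sgn -1
Racah Σ t=4..4: t=4:+1/241920 = 1/241920
⇒ 3j(3 6 5; -3 5 -2)² = 2/91, sgn -1
4πI² = N·(3j₀)²·(3jₘ)² = 14/39
I = +1·√(0.358974/4π) = 0.16901560
No selection rule forces the value: the integral is nonzero (none).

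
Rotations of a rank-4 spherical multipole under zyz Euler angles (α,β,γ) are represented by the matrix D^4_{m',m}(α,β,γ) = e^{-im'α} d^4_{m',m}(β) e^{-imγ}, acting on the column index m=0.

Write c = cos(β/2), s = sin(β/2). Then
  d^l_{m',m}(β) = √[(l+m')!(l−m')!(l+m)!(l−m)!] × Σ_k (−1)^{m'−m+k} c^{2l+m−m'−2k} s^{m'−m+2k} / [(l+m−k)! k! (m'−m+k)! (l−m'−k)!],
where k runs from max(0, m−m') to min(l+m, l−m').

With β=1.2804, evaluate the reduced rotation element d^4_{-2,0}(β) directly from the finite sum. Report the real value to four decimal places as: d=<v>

d^4_{-2,0}(β=1.2804) via the finite sum:
With c≡cos(β/2)=0.801976 and s≡sin(β/2)=0.597356, N=[2·720·24·24]^{1/2}=910.735966
k∈{2,3,4} keeps every argument non-negative
  k=2: (−1)^0·910.7360/(96)·0.8020^6·0.5974^2 = +0.900651
  k=3: (−1)^1·910.7360/(36)·0.8020^4·0.5974^4 = -1.332504
  k=4: (−1)^2·910.7360/(96)·0.8020^2·0.5974^6 = +0.277232
d^4_{-2,0}(1.2804) = +0.900651 -1.332504 +0.277232 = -0.154621

d=-0.1546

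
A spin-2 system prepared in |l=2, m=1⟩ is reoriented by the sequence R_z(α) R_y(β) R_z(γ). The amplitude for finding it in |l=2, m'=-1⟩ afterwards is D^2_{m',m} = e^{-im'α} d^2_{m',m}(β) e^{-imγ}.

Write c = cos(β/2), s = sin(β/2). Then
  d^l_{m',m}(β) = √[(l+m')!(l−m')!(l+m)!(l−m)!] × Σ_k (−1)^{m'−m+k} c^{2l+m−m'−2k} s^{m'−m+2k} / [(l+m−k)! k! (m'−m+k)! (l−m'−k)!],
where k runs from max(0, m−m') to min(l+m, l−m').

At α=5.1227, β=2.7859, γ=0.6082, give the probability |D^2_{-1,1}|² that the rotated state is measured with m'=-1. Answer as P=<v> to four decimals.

P=0.7181

First d^2_{-1,1}(β=2.7859), then the phase factors e^{-i(-1)α} and e^{-i(1)γ}:
Half-angle: c=0.176910, s=0.984227. N=√(1·6·6·1)=6.000000
Admissible k: 2..3 (factorial args all ≥0)
  k=2: (−1)^0·6.0000/(2)·0.1769^2·0.9842^2 = +0.090953
  k=3: (−1)^1·6.0000/(6)·0.1769^0·0.9842^4 = -0.938385
d^2_{-1,1}(2.7859) = +0.090953 -0.938385 = -0.847432
|D^2_{-1,1}|² = |d^2_{-1,1}(β)|² = (-0.847432)² = 0.718141 (the z-rotation phases have unit modulus)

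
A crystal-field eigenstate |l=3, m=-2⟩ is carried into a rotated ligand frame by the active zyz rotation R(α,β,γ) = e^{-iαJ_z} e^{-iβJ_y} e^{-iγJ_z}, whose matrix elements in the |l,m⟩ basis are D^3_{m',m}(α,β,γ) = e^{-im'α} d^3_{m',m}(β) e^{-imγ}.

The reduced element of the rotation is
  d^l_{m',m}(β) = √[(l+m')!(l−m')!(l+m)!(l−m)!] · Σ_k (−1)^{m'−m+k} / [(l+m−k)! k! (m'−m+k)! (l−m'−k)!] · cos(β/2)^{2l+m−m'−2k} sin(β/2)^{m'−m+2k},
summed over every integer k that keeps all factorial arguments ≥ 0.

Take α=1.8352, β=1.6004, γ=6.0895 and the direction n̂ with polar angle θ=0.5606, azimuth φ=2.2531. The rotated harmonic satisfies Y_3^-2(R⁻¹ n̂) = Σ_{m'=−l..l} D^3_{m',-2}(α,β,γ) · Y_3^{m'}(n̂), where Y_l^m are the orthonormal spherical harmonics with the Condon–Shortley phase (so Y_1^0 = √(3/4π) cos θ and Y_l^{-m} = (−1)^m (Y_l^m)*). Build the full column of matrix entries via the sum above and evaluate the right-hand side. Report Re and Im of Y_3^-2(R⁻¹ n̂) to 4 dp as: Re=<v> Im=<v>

Need the full column D^3_{m',-2} for m'=−3..3 at α=1.8352, β=1.6004, γ=6.0895.
cos(β/2)=0.696563, sin(β/2)=0.717495
d^3_{-3,-2}: single k=1 term ⇒ +0.288202;  D = +0.113780-0.264792i
d^3_{-2,-2}: k∈[0..1] ⇒ +0.114226 -0.605969 = -0.491743;  D = +0.486833+0.069319i
d^3_{-1,-2}: k∈[0..1] ⇒ -0.372068 +0.789531 = +0.417463;  D = +0.051205+0.414311i
d^3_{0,-2}: k∈[0..1] ⇒ +0.663806 -0.704301 = -0.040495;  D = -0.037495+0.015297i
d^3_{1,-2}: k∈[0..1] ⇒ -0.789531 +0.418848 = -0.370683;  D = +0.224855+0.294696i
d^3_{2,-2}: k∈[0..1] ⇒ +0.642936 -0.136432 = +0.506504;  D = -0.308388+0.401800i
d^3_{3,-2}: single k=0 term ⇒ -0.324438;  D = -0.300049-0.123412i
Y_3^{m'}(θ=0.5606,φ=2.2531) and Σ D·Y over m':
  (+0.1138-0.2648i)·(+0.0557-0.0287i)  (+0.4868+0.0693i)·(-0.0501+0.2395i)  (+0.0512+0.4143i)·(-0.2803-0.3449i)  (-0.0375+0.0153i)·(+0.1854+0.0000i)  (+0.2249+0.2947i)·(+0.2803-0.3449i)  (-0.3084+0.4018i)·(-0.0501-0.2395i)  (-0.3000-0.1234i)·(-0.0557-0.0287i)
Y_3^-2(R⁻¹ n̂) = +0.368886+0.038422i

Re=0.3689 Im=0.0384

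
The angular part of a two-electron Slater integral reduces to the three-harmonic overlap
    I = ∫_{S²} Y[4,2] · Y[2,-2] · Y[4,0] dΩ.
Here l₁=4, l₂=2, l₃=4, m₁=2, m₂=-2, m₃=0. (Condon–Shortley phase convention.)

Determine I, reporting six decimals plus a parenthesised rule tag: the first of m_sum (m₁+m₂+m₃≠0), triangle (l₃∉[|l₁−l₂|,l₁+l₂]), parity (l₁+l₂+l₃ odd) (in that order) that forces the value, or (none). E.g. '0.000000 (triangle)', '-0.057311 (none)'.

-0.190365 (none)

Rules hold: Σm=0, L=10 even, 2≤4≤6.
N = 9·5·9 = 405
Δ = 2!·6!·2!/11! = 1/13860
Racah Σ t=0..2: t=0:+1/192 t=1:−1/36 t=2:+1/192 = -5/288
⇒ 3j(4 2 4; 0 0 0)² = 20/693, sgn -1
Racah Σ t=0..0: t=0:+1/192 = 1/192
⇒ 3j(4 2 4; 2 -2 0)² = 3/77, sgn +1
4πI² = N·(3j₀)²·(3jₘ)² = 2700/5929
I = -1·√(0.455389/4π) = -0.19036462
No selection rule forces the value: the integral is nonzero (none).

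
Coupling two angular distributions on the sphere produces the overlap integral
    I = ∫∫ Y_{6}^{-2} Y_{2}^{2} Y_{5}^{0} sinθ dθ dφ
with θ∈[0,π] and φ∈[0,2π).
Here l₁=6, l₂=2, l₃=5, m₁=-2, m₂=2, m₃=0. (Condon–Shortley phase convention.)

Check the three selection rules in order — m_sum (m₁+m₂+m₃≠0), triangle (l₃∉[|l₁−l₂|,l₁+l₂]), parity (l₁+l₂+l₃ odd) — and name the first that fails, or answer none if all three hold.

m₁+m₂+m₃ = -2 + 2 + 0 = 0  ✓
triangle: |6−2|=4 ≤ l₃=5 ≤ 6+2=8  ✓
parity: l₁+l₂+l₃ = 13 is odd  ✗

parity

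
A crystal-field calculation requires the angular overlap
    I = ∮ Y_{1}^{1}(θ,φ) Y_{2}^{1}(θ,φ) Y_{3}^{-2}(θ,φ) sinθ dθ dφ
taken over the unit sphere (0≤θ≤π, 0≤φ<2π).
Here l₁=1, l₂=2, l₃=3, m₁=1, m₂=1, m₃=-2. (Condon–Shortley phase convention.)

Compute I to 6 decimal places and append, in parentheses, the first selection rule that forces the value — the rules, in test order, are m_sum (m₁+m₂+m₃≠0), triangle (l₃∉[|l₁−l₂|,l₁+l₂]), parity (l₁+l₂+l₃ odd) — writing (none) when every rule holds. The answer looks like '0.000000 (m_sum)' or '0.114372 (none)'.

Checks pass: Σm=0; 6 even; l₃=3∈[1,3].
(2·1+1)(2·2+1)(2·3+1) = 105
Δ: 0! 2! 4! / 7! → 1/105
sum: t=0:+1/4 = 1/4
3j²(1 2 3; 0 0 0) = Δ·Π!·Σ² = 3/35  (sign -1)
sum: t=0:+1/12 = 1/12
3j²(1 2 3; 1 1 -2) = Δ·Π!·Σ² = 2/21  (sign -1)
combine: 4πI² = 105·3/35·2/21 = 6/7
take √, sign +1: I = 0.26116903
No selection rule forces the value: the integral is nonzero (none).

0.261169 (none)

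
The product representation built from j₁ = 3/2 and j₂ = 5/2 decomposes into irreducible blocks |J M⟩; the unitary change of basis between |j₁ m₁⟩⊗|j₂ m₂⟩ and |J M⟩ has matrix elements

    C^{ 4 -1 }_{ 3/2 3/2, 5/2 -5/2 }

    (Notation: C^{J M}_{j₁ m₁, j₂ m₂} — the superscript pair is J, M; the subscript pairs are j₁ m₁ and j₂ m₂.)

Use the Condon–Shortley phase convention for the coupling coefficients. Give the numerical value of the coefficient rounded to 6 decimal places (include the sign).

√[9·0!3!5!/9! · 3!0!0!5!3!5!] = √(64800/7)
  +(−1)^0/∏(0,0,0,0,3,5)! = 1/720  (running 1/720)
⟨..|..⟩ = √(64800/7)·(1/720) = +0.133631

+√(1/56) ≈ +0.133631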